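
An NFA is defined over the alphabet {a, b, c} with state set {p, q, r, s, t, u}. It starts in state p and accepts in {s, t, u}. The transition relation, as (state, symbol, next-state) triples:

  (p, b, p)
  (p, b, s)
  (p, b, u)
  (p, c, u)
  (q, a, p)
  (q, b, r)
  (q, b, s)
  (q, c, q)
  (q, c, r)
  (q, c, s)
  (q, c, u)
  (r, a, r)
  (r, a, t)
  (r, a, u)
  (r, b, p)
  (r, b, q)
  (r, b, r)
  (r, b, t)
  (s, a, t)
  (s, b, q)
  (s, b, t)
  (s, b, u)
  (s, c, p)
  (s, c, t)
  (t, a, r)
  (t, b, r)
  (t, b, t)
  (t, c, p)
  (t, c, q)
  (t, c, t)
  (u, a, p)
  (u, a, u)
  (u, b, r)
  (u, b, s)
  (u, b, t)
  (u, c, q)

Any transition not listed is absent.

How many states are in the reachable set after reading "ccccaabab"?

Start in {p}.
Read 'c': p→{u}; now {u}.
Read 'c': u→{q}; now {q}.
Read 'c': q→{q, r, s, u}; now {q, r, s, u}.
Read 'c': q→{q, r, s, u}, r→∅, s→{p, t}, u→{q}; now {p, q, r, s, t, u}.
Read 'a': p→∅, q→{p}, r→{r, t, u}, s→{t}, t→{r}, u→{p, u}; now {p, r, t, u}.
Read 'a': p→∅, r→{r, t, u}, t→{r}, u→{p, u}; now {p, r, t, u}.
Read 'b': p→{p, s, u}, r→{p, q, r, t}, t→{r, t}, u→{r, s, t}; now {p, q, r, s, t, u}.
Read 'a': p→∅, q→{p}, r→{r, t, u}, s→{t}, t→{r}, u→{p, u}; now {p, r, t, u}.
Read 'b': p→{p, s, u}, r→{p, q, r, t}, t→{r, t}, u→{r, s, t}; now {p, q, r, s, t, u}.
That set has 6 states.

6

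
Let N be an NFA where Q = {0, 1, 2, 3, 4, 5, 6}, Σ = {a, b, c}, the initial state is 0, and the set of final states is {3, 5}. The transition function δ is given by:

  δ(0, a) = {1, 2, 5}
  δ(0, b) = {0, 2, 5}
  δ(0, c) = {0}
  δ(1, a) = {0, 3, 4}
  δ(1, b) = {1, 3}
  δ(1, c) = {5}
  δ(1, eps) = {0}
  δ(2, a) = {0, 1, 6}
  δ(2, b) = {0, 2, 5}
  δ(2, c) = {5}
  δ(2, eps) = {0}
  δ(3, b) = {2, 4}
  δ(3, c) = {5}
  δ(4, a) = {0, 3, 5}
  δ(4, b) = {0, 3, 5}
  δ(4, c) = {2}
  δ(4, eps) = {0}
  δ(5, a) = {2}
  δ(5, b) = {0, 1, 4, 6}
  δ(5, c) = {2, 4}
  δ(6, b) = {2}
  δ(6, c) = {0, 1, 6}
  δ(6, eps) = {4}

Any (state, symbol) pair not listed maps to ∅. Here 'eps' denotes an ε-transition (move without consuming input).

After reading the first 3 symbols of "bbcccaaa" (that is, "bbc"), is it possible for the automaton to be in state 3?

No

Start in {0}.
Read 'b': {0} → {0, 2, 5}.
Read 'b': {0, 2, 5} → {0, 1, 2, 4, 5, 6}.
Read 'c': {0, 1, 2, 4, 5, 6} → {0, 1, 2, 4, 5, 6}.
State 3 is not in {0, 1, 2, 4, 5, 6}.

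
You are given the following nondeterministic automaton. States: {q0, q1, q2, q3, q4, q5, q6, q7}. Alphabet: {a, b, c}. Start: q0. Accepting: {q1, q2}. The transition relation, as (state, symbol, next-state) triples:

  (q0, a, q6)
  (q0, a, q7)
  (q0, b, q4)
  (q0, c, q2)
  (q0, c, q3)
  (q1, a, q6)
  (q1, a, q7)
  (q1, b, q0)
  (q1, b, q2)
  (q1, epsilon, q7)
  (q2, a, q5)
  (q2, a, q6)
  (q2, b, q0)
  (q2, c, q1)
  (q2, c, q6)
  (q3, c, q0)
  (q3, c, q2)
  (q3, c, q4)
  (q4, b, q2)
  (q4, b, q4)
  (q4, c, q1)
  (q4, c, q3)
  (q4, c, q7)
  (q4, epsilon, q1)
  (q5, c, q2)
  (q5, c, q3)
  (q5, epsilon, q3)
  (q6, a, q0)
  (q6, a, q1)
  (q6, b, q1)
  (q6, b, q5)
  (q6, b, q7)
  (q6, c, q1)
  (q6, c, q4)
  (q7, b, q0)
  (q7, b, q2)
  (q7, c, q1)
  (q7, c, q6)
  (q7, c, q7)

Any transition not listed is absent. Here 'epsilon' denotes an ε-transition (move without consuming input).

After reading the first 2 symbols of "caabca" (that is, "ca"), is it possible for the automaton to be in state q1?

No

Start in {q0}.
Read 'c': q0→{q2, q3}; now {q2, q3}.
Read 'a': q2→{q5, q6}, q3→∅; union {q5, q6}; ε-closure = {q3, q5, q6}.
State q1 is not in {q3, q5, q6}.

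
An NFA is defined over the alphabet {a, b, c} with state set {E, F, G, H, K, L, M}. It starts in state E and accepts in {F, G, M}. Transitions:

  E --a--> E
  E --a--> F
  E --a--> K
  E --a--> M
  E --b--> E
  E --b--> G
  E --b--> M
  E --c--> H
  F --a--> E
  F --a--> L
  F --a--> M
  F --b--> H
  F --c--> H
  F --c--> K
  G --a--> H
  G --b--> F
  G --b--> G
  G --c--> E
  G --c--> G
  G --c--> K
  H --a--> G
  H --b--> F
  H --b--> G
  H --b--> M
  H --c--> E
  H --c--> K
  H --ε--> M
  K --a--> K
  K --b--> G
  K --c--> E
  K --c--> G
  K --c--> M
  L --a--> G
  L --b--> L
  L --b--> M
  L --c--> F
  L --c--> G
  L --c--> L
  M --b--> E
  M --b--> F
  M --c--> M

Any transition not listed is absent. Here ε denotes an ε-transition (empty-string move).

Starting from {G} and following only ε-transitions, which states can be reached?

{G}

Begin with {G}.
No ε-moves leave this set, so the closure equals the set itself.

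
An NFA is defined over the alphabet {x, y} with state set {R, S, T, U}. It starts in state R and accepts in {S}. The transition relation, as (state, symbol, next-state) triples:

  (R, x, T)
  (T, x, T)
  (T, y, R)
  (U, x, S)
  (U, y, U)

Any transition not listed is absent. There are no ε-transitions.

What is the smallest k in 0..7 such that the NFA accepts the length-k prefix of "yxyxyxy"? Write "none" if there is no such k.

none

Start in {R}.
Read 'y': {R} → ∅.
The set is empty and remains empty for the remaining 6 symbols.
No reachable set along the way intersects F.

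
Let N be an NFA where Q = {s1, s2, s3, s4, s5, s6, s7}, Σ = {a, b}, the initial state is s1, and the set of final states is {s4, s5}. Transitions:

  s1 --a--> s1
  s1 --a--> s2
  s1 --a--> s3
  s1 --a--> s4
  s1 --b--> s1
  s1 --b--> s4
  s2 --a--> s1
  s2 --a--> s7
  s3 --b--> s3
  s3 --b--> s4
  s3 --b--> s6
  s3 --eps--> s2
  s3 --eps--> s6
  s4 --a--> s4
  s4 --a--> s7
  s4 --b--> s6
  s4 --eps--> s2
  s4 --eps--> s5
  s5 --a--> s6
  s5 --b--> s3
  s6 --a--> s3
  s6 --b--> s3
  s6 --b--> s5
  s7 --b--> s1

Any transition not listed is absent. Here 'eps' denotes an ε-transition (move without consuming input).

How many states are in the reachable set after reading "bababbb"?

6

Start in {s1}.
Read 'b': s1→{s1, s4}; union {s1, s4}; ε-closure = {s1, s2, s4, s5}.
Read 'a': s1→{s1, s2, s3, s4}, s2→{s1, s7}, s4→{s4, s7}, s5→{s6}; union {s1, s2, s3, s4, s6, s7}; ε-closure = {s1, s2, s3, s4, s5, s6, s7}.
Read 'b': s1→{s1, s4}, s2→∅, s3→{s3, s4, s6}, s4→{s6}, s5→{s3}, s6→{s3, s5}, s7→{s1}; union {s1, s3, s4, s5, s6}; ε-closure = {s1, s2, s3, s4, s5, s6}.
Read 'a': s1→{s1, s2, s3, s4}, s2→{s1, s7}, s3→∅, s4→{s4, s7}, s5→{s6}, s6→{s3}; union {s1, s2, s3, s4, s6, s7}; ε-closure = {s1, s2, s3, s4, s5, s6, s7}.
Read 'b': s1→{s1, s4}, s2→∅, s3→{s3, s4, s6}, s4→{s6}, s5→{s3}, s6→{s3, s5}, s7→{s1}; union {s1, s3, s4, s5, s6}; ε-closure = {s1, s2, s3, s4, s5, s6}.
Read 'b': s1→{s1, s4}, s2→∅, s3→{s3, s4, s6}, s4→{s6}, s5→{s3}, s6→{s3, s5}; union {s1, s3, s4, s5, s6}; ε-closure = {s1, s2, s3, s4, s5, s6}.
Read 'b': s1→{s1, s4}, s2→∅, s3→{s3, s4, s6}, s4→{s6}, s5→{s3}, s6→{s3, s5}; union {s1, s3, s4, s5, s6}; ε-closure = {s1, s2, s3, s4, s5, s6}.
That set has 6 states.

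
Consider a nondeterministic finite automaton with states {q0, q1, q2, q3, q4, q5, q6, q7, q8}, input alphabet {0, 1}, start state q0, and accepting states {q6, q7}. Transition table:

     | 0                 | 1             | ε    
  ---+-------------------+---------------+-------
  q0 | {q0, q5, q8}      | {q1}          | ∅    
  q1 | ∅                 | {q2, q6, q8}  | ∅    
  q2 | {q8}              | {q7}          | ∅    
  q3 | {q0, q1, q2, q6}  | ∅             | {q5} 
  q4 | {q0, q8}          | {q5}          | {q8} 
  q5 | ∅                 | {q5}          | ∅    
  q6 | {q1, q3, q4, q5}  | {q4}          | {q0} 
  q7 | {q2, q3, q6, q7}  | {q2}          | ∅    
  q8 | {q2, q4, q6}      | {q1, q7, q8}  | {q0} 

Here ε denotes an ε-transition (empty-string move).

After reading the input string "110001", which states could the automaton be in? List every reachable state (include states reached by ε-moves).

Start in {q0}.
Read '1': {q0} → {q1}.
Read '1': {q1} → {q0, q2, q6, q8}.
Read '0': {q0, q2, q6, q8} → {q0, q1, q2, q3, q4, q5, q6, q8}.
Read '0': {q0, q1, q2, q3, q4, q5, q6, q8} → {q0, q1, q2, q3, q4, q5, q6, q8}.
Read '0': {q0, q1, q2, q3, q4, q5, q6, q8} → {q0, q1, q2, q3, q4, q5, q6, q8}.
Read '1': {q0, q1, q2, q3, q4, q5, q6, q8} → {q0, q1, q2, q4, q5, q6, q7, q8}.

{q0, q1, q2, q4, q5, q6, q7, q8}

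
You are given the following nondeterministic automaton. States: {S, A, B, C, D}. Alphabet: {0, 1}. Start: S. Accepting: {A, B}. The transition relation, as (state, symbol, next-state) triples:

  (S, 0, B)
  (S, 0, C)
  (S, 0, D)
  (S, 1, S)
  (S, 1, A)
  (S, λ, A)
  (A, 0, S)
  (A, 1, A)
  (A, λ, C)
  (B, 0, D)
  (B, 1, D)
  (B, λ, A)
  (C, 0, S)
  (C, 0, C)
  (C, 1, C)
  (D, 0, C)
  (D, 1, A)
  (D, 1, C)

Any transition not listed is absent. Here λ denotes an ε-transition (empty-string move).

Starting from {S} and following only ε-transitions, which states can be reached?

{S, A, C}

Begin with {S}.
ε-move S → A; add A.
ε-move A → C; add C.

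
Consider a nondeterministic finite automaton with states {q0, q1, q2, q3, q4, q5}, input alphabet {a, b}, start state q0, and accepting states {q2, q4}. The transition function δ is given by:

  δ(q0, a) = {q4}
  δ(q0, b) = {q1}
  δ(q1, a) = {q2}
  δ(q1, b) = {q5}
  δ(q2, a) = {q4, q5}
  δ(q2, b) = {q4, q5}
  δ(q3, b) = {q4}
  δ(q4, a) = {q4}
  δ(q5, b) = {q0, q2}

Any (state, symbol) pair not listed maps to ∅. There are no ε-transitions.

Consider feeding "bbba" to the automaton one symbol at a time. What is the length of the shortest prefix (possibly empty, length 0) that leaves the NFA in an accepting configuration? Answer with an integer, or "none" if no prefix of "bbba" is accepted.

3

Start in {q0}.
Read 'b': q0→{q1}; now {q1}.
Read 'b': q1→{q5}; now {q5}.
Read 'b': q5→{q0, q2}; now {q0, q2}.
None of the earlier sets intersect F, but {q0, q2} does.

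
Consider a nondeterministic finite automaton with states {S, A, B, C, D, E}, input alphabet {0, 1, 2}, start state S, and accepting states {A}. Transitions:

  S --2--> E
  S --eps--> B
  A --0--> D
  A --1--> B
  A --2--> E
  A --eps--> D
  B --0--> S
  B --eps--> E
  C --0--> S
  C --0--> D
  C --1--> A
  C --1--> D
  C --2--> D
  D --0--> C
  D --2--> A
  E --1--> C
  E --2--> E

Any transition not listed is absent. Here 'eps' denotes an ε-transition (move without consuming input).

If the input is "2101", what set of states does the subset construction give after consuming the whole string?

{C}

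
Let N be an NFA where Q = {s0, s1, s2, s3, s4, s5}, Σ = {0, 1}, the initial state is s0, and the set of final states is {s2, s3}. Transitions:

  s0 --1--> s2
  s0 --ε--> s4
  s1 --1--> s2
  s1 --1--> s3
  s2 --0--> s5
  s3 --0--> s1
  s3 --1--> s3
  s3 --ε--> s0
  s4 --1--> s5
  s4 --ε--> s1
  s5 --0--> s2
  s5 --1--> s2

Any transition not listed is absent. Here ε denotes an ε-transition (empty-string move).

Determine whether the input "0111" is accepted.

No

Start: ε-closure({s0}) = {s0, s1, s4}.
Read '0': {s0, s1, s4} → ∅.
The set is empty and remains empty for the remaining 3 symbols.
The final set ∅ contains no accepting state.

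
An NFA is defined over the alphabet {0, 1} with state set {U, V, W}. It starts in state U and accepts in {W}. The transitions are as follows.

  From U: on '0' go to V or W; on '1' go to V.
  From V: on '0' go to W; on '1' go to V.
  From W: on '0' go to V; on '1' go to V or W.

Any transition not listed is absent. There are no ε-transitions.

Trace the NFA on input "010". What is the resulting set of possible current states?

Start in {U}.
Read '0': U→{V, W}; now {V, W}.
Read '1': V→{V}, W→{V, W}; now {V, W}.
Read '0': V→{W}, W→{V}; now {V, W}.

{V, W}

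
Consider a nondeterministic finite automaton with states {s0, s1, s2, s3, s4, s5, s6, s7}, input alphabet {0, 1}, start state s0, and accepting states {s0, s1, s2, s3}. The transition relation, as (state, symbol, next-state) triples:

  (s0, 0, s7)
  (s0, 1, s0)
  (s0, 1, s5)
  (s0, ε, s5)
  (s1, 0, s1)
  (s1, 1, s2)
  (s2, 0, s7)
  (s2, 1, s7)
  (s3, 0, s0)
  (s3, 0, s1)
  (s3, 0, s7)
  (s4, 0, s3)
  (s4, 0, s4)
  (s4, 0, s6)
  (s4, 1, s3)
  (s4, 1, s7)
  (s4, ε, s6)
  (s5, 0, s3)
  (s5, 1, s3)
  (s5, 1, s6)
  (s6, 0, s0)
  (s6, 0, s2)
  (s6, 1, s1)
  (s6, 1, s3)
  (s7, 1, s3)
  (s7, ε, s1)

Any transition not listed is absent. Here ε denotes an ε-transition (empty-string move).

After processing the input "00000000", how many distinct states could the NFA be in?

Start: ε-closure({s0}) = {s0, s5}.
Read '0': {s0, s5} → {s1, s3, s7}.
Read '0': {s1, s3, s7} → {s0, s1, s5, s7}.
Read '0': {s0, s1, s5, s7} → {s1, s3, s7}.
Read '0': {s1, s3, s7} → {s0, s1, s5, s7}.
Read '0': {s0, s1, s5, s7} → {s1, s3, s7}.
Read '0': {s1, s3, s7} → {s0, s1, s5, s7}.
Read '0': {s0, s1, s5, s7} → {s1, s3, s7}.
Read '0': {s1, s3, s7} → {s0, s1, s5, s7}.
That set has 4 states.

4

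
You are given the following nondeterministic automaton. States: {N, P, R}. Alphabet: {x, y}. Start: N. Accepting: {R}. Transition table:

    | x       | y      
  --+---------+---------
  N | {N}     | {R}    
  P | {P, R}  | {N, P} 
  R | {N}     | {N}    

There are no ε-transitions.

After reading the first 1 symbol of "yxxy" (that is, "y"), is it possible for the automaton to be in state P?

No

Start in {N}.
Read 'y': N→{R}; now {R}.
State P is not in {R}.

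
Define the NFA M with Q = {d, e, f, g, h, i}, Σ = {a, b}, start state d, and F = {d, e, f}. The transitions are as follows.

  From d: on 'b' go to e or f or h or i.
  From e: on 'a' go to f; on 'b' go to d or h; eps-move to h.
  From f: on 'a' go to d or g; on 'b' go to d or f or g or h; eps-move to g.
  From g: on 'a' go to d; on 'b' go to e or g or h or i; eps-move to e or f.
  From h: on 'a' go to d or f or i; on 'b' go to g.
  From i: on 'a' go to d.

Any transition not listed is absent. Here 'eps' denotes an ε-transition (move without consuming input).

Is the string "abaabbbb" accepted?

Start in {d}.
Read 'a': d→∅; now ∅.
The set is empty and remains empty for the remaining 7 symbols.
The final set ∅ contains no accepting state.

No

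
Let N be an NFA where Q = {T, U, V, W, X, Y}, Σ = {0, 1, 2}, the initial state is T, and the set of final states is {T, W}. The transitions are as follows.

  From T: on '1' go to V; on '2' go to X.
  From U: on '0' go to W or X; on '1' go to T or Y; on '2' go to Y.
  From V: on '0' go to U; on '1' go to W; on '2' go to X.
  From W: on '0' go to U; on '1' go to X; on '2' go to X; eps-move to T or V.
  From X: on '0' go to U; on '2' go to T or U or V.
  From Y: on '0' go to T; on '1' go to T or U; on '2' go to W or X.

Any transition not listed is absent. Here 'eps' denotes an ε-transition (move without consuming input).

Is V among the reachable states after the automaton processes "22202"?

Start in {T}.
Read '2': T→{X}; now {X}.
Read '2': X→{T, U, V}; now {T, U, V}.
Read '2': T→{X}, U→{Y}, V→{X}; now {X, Y}.
Read '0': X→{U}, Y→{T}; now {T, U}.
Read '2': T→{X}, U→{Y}; now {X, Y}.
State V is not in {X, Y}.

No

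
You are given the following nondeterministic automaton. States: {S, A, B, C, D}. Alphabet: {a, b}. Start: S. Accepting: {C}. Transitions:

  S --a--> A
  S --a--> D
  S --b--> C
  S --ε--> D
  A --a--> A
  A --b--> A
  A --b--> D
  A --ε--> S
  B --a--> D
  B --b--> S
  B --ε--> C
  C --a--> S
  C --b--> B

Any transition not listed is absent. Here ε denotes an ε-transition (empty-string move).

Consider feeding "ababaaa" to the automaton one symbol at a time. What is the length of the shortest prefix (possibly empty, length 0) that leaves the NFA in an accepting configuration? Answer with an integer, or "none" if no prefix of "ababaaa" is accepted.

2

Start: ε-closure({S}) = {S, D}.
Read 'a': S→{A, D}, D→∅; union {A, D}; ε-closure = {S, A, D}.
Read 'b': S→{C}, A→{A, D}, D→∅; union {A, C, D}; ε-closure = {S, A, C, D}.
None of the earlier sets intersect F, but {S, A, C, D} does.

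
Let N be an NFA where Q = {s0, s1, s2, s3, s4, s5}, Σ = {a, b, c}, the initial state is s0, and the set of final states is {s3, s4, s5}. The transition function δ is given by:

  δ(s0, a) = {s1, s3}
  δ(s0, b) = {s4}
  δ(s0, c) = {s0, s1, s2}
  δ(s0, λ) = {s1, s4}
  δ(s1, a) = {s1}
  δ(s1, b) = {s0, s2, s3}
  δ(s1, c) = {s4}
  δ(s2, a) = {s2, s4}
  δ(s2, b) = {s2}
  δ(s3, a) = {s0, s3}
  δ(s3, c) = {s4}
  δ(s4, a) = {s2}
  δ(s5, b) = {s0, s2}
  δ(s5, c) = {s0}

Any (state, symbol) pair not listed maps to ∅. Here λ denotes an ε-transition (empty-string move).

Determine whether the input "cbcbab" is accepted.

Yes

Start: ε-closure({s0}) = {s0, s1, s4}.
Read 'c': s0→{s0, s1, s2}, s1→{s4}, s4→∅; now {s0, s1, s2, s4}.
Read 'b': s0→{s4}, s1→{s0, s2, s3}, s2→{s2}, s4→∅; union {s0, s2, s3, s4}; ε-closure = {s0, s1, s2, s3, s4}.
Read 'c': s0→{s0, s1, s2}, s1→{s4}, s2→∅, s3→{s4}, s4→∅; now {s0, s1, s2, s4}.
Read 'b': s0→{s4}, s1→{s0, s2, s3}, s2→{s2}, s4→∅; union {s0, s2, s3, s4}; ε-closure = {s0, s1, s2, s3, s4}.
Read 'a': s0→{s1, s3}, s1→{s1}, s2→{s2, s4}, s3→{s0, s3}, s4→{s2}; now {s0, s1, s2, s3, s4}.
Read 'b': s0→{s4}, s1→{s0, s2, s3}, s2→{s2}, s3→∅, s4→∅; union {s0, s2, s3, s4}; ε-closure = {s0, s1, s2, s3, s4}.
The final set {s0, s1, s2, s3, s4} contains the accepting states s3, s4.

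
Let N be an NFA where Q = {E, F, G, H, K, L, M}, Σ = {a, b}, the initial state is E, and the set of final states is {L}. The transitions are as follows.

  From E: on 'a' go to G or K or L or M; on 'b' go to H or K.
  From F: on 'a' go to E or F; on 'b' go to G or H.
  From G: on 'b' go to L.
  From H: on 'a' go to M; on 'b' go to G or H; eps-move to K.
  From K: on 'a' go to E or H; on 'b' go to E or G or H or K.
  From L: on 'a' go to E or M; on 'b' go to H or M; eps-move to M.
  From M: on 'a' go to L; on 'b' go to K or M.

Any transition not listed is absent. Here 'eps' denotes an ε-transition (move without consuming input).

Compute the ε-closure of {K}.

Begin with {K}.
No ε-moves leave this set, so the closure equals the set itself.

{K}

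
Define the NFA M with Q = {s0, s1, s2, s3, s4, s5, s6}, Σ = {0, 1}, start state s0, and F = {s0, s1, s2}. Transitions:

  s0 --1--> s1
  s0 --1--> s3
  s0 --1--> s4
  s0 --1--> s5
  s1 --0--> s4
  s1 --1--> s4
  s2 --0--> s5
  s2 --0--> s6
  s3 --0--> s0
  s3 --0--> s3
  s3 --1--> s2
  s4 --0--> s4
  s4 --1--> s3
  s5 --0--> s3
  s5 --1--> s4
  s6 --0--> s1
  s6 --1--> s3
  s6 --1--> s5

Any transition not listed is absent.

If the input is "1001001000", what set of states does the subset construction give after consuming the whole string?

{s0, s3, s4}

Start in {s0}.
Read '1': s0→{s1, s3, s4, s5}; now {s1, s3, s4, s5}.
Read '0': s1→{s4}, s3→{s0, s3}, s4→{s4}, s5→{s3}; now {s0, s3, s4}.
Read '0': s0→∅, s3→{s0, s3}, s4→{s4}; now {s0, s3, s4}.
Read '1': s0→{s1, s3, s4, s5}, s3→{s2}, s4→{s3}; now {s1, s2, s3, s4, s5}.
Read '0': s1→{s4}, s2→{s5, s6}, s3→{s0, s3}, s4→{s4}, s5→{s3}; now {s0, s3, s4, s5, s6}.
Read '0': s0→∅, s3→{s0, s3}, s4→{s4}, s5→{s3}, s6→{s1}; now {s0, s1, s3, s4}.
Read '1': s0→{s1, s3, s4, s5}, s1→{s4}, s3→{s2}, s4→{s3}; now {s1, s2, s3, s4, s5}.
Read '0': s1→{s4}, s2→{s5, s6}, s3→{s0, s3}, s4→{s4}, s5→{s3}; now {s0, s3, s4, s5, s6}.
Read '0': s0→∅, s3→{s0, s3}, s4→{s4}, s5→{s3}, s6→{s1}; now {s0, s1, s3, s4}.
Read '0': s0→∅, s1→{s4}, s3→{s0, s3}, s4→{s4}; now {s0, s3, s4}.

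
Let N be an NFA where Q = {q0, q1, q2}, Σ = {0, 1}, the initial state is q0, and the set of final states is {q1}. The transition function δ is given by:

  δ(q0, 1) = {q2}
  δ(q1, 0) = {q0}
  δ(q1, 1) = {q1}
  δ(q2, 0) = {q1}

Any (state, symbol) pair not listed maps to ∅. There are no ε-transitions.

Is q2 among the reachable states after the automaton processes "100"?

Start in {q0}.
Read '1': {q0} → {q2}.
Read '0': {q2} → {q1}.
Read '0': {q1} → {q0}.
State q2 is not in {q0}.

No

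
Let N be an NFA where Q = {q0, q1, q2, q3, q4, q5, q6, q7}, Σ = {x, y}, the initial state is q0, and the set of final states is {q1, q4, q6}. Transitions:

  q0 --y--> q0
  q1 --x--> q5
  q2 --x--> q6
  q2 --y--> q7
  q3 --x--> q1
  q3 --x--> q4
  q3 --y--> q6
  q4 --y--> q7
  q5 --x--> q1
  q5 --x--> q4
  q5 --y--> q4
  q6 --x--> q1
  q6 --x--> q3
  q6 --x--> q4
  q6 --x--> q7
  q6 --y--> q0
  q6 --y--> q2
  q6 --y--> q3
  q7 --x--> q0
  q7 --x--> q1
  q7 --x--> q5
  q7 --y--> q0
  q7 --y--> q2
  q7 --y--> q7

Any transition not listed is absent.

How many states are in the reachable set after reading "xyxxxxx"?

0

Start in {q0}.
Read 'x': q0→∅; now ∅.
The set is empty and remains empty for the remaining 6 symbols.
That set has 0 states.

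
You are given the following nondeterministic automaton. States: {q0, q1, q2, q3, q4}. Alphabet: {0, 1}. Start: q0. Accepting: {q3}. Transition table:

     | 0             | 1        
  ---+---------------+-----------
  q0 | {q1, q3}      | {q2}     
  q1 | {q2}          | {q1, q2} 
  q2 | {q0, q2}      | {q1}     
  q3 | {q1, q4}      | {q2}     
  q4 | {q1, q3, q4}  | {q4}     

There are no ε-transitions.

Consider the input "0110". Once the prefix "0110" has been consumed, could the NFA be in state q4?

No

Start in {q0}.
Read '0': {q0} → {q1, q3}.
Read '1': {q1, q3} → {q1, q2}.
Read '1': {q1, q2} → {q1, q2}.
Read '0': {q1, q2} → {q0, q2}.
State q4 is not in {q0, q2}.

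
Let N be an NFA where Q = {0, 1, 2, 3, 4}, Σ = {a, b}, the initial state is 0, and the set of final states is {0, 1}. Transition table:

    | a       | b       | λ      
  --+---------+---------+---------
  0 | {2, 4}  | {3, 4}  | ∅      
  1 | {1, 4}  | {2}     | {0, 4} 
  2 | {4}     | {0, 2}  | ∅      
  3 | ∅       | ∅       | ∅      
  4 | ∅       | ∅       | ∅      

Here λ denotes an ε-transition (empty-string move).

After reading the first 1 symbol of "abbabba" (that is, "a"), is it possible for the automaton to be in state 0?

No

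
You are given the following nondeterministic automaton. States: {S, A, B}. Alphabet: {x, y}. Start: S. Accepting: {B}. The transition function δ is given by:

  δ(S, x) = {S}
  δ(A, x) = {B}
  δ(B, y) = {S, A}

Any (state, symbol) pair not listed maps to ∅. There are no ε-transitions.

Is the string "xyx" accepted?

Start in {S}.
Read 'x': S→{S}; now {S}.
Read 'y': S→∅; now ∅.
The set is empty and remains empty for the remaining 1 symbol.
The final set ∅ contains no accepting state.

No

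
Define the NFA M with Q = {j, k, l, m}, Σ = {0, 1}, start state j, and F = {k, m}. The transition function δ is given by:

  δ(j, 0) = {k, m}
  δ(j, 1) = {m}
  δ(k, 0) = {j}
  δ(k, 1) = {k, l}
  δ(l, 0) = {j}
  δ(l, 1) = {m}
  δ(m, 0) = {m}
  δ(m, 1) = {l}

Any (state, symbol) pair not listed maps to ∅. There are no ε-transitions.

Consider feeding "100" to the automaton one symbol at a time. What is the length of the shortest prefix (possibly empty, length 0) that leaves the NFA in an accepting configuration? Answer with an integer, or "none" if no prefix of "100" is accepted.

1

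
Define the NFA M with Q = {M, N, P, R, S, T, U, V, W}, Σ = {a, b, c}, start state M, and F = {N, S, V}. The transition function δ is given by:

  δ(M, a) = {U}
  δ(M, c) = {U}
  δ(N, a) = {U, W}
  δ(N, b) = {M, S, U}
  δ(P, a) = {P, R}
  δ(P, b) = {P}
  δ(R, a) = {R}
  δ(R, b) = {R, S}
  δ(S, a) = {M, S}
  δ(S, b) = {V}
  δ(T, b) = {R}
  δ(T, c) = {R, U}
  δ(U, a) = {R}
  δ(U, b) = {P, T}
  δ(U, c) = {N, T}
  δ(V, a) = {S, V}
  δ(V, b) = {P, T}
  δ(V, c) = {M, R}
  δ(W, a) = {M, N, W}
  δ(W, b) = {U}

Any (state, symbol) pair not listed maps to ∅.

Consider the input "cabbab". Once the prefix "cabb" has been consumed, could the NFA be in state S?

Yes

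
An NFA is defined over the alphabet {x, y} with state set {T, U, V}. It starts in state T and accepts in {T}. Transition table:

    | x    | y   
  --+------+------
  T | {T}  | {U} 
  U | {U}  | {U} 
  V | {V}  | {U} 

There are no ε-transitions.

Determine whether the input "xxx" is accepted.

Start in {T}.
Read 'x': {T} → {T}.
Read 'x': {T} → {T}.
Read 'x': {T} → {T}.
The final set {T} contains the accepting state T.

Yes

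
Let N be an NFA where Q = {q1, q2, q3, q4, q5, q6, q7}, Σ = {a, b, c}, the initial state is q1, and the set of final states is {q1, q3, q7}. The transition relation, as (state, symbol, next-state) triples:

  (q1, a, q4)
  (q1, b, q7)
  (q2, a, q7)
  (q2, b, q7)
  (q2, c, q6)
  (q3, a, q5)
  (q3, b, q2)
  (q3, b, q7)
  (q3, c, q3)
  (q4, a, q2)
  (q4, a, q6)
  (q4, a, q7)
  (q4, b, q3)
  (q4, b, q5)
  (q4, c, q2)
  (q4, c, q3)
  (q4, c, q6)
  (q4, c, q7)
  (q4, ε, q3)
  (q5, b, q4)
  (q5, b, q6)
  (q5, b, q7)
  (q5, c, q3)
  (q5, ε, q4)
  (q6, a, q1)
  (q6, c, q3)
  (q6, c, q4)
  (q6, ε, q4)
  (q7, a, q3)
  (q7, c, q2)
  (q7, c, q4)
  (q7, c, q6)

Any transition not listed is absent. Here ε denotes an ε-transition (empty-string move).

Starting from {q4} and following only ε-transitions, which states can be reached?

{q3, q4}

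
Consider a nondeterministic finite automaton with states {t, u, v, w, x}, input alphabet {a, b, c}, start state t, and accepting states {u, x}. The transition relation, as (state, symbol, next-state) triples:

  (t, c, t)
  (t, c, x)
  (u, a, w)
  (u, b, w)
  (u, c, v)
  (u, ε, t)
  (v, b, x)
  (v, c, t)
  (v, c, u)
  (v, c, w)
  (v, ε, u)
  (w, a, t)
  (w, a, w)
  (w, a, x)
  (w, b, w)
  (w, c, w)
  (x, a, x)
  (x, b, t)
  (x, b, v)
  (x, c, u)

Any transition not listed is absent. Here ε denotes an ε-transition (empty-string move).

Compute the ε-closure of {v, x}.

{t, u, v, x}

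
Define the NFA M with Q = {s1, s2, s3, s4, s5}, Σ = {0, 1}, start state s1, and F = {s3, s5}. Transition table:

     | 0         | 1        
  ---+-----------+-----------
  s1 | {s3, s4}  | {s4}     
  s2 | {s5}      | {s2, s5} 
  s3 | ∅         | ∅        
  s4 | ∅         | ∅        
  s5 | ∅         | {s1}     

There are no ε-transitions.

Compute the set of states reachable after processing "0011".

∅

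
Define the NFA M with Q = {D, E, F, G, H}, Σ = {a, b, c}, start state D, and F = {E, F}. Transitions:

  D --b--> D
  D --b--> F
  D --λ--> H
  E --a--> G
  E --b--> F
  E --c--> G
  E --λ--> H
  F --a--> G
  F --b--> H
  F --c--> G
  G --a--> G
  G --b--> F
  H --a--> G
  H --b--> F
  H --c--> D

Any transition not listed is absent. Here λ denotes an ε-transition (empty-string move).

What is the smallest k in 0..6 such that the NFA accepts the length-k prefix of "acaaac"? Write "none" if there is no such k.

Start: ε-closure({D}) = {D, H}.
Read 'a': D→∅, H→{G}; now {G}.
Read 'c': G→∅; now ∅.
The set is empty and remains empty for the remaining 4 symbols.
No reachable set along the way intersects F.

none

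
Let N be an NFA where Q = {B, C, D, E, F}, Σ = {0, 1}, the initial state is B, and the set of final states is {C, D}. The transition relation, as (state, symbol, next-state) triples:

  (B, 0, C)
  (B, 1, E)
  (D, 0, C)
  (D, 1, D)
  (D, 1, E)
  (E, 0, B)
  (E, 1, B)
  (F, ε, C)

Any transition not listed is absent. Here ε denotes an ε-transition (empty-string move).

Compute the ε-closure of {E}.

{E}

Begin with {E}.
No ε-moves leave this set, so the closure equals the set itself.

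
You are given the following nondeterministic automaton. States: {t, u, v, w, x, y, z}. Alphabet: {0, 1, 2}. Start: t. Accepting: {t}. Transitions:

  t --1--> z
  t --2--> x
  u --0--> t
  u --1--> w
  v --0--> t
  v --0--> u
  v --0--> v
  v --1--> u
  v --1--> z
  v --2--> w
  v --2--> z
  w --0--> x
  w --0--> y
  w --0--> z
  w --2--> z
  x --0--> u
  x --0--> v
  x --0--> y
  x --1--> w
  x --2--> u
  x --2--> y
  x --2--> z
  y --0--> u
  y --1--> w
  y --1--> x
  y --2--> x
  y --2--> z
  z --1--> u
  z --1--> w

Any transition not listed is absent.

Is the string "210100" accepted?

Yes

Start in {t}.
Read '2': t→{x}; now {x}.
Read '1': x→{w}; now {w}.
Read '0': w→{x, y, z}; now {x, y, z}.
Read '1': x→{w}, y→{w, x}, z→{u, w}; now {u, w, x}.
Read '0': u→{t}, w→{x, y, z}, x→{u, v, y}; now {t, u, v, x, y, z}.
Read '0': t→∅, u→{t}, v→{t, u, v}, x→{u, v, y}, y→{u}, z→∅; now {t, u, v, y}.
The final set {t, u, v, y} contains the accepting state t.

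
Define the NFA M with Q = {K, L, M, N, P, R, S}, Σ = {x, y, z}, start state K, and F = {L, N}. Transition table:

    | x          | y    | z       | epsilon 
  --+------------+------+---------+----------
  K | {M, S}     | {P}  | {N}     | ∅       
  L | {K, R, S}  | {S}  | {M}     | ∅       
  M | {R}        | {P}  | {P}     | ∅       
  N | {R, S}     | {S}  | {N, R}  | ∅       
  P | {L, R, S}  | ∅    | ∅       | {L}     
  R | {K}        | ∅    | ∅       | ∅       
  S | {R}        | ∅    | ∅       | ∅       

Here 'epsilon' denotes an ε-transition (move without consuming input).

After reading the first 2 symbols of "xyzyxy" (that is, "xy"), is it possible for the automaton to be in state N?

Start in {K}.
Read 'x': K→{M, S}; now {M, S}.
Read 'y': M→{P}, S→∅; union {P}; ε-closure = {L, P}.
State N is not in {L, P}.

No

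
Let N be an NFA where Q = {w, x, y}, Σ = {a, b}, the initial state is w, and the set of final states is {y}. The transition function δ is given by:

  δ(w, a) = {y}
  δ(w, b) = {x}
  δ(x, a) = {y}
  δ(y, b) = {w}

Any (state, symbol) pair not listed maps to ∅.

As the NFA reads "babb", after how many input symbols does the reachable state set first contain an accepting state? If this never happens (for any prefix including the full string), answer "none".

2

Start in {w}.
Read 'b': w→{x}; now {x}.
Read 'a': x→{y}; now {y}.
None of the earlier sets intersect F, but {y} does.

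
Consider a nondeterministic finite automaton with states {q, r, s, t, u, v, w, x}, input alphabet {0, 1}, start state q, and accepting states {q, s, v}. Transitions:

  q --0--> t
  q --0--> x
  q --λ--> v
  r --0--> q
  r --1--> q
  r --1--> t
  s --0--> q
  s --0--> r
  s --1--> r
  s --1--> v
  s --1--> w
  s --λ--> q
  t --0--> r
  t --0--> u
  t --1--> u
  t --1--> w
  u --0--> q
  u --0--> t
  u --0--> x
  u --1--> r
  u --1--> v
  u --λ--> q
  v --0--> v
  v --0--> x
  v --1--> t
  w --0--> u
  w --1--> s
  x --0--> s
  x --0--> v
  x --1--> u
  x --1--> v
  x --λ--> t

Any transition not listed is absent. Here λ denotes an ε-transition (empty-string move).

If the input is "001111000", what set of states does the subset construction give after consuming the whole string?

{q, r, s, t, u, v, x}

Start: ε-closure({q}) = {q, v}.
Read '0': {q, v} → {t, v, x}.
Read '0': {t, v, x} → {q, r, s, t, u, v, x}.
Read '1': {q, r, s, t, u, v, x} → {q, r, t, u, v, w}.
Read '1': {q, r, t, u, v, w} → {q, r, s, t, u, v, w}.
Read '1': {q, r, s, t, u, v, w} → {q, r, s, t, u, v, w}.
Read '1': {q, r, s, t, u, v, w} → {q, r, s, t, u, v, w}.
Read '0': {q, r, s, t, u, v, w} → {q, r, t, u, v, x}.
Read '0': {q, r, t, u, v, x} → {q, r, s, t, u, v, x}.
Read '0': {q, r, s, t, u, v, x} → {q, r, s, t, u, v, x}.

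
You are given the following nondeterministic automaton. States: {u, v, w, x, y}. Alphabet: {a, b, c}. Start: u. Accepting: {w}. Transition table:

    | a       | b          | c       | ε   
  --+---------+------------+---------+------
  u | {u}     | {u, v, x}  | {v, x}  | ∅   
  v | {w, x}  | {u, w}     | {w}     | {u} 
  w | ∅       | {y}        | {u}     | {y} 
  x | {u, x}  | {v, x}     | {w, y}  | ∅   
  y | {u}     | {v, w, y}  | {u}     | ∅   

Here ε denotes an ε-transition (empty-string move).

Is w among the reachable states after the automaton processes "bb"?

Start in {u}.
Read 'b': u→{u, v, x}; now {u, v, x}.
Read 'b': u→{u, v, x}, v→{u, w}, x→{v, x}; union {u, v, w, x}; ε-closure = {u, v, w, x, y}.
State w is in {u, v, w, x, y}.

Yes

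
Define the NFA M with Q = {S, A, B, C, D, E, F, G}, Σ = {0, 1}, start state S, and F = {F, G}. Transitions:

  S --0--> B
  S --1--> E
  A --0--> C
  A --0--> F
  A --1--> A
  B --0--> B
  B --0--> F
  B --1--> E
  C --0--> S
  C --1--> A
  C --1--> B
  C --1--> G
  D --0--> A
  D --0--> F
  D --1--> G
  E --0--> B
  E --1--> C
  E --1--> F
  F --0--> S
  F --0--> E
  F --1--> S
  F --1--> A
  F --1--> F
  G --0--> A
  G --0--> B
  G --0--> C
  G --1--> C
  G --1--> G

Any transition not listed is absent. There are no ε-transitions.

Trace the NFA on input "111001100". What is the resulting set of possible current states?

{S, B, C, E, F}

Start in {S}.
Read '1': {S} → {E}.
Read '1': {E} → {C, F}.
Read '1': {C, F} → {S, A, B, F, G}.
Read '0': {S, A, B, F, G} → {S, A, B, C, E, F}.
Read '0': {S, A, B, C, E, F} → {S, B, C, E, F}.
Read '1': {S, B, C, E, F} → {S, A, B, C, E, F, G}.
Read '1': {S, A, B, C, E, F, G} → {S, A, B, C, E, F, G}.
Read '0': {S, A, B, C, E, F, G} → {S, A, B, C, E, F}.
Read '0': {S, A, B, C, E, F} → {S, B, C, E, F}.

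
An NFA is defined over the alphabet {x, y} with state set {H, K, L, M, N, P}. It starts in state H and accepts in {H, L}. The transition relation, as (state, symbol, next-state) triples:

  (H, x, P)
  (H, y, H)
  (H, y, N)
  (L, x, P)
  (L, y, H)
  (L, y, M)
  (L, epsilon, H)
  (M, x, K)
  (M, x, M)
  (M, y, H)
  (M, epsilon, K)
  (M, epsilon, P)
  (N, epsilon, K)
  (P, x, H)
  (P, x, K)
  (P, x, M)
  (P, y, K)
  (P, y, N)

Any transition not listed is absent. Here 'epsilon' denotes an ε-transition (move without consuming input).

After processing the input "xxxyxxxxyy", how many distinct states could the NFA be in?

3

Start in {H}.
Read 'x': {H} → {P}.
Read 'x': {P} → {H, K, M, P}.
Read 'x': {H, K, M, P} → {H, K, M, P}.
Read 'y': {H, K, M, P} → {H, K, N}.
Read 'x': {H, K, N} → {P}.
Read 'x': {P} → {H, K, M, P}.
Read 'x': {H, K, M, P} → {H, K, M, P}.
Read 'x': {H, K, M, P} → {H, K, M, P}.
Read 'y': {H, K, M, P} → {H, K, N}.
Read 'y': {H, K, N} → {H, K, N}.
That set has 3 states.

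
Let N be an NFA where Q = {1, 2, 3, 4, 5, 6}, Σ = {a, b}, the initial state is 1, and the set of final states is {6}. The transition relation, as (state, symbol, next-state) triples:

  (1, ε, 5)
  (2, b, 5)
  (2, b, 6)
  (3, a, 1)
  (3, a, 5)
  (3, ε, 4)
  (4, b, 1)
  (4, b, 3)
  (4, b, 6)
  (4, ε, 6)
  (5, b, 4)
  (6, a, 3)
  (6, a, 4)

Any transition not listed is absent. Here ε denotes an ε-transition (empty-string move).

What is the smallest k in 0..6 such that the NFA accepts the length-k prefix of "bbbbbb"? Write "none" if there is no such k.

Start: ε-closure({1}) = {1, 5}.
Read 'b': 1→∅, 5→{4}; union {4}; ε-closure = {4, 6}.
None of the earlier sets intersect F, but {4, 6} does.

1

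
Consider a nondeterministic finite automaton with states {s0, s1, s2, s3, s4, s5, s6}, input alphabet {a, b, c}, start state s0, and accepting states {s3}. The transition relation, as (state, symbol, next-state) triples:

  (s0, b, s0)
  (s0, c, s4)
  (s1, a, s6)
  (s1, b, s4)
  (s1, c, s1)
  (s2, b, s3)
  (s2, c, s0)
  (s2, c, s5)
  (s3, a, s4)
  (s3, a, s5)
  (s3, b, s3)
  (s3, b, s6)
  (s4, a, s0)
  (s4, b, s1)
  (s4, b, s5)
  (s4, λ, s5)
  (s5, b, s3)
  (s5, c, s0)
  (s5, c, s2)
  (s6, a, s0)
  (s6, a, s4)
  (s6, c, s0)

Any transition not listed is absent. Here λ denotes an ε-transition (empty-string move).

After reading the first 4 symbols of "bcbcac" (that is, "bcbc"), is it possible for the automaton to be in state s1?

Yes

Start in {s0}.
Read 'b': {s0} → {s0}.
Read 'c': {s0} → {s4, s5}.
Read 'b': {s4, s5} → {s1, s3, s5}.
Read 'c': {s1, s3, s5} → {s0, s1, s2}.
State s1 is in {s0, s1, s2}.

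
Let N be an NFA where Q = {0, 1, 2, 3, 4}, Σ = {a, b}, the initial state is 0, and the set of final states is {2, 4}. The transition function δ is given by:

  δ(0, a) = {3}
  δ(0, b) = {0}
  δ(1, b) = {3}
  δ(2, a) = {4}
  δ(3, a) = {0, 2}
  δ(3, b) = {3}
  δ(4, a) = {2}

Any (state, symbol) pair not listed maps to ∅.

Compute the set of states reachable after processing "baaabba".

{0, 2}

Start in {0}.
Read 'b': {0} → {0}.
Read 'a': {0} → {3}.
Read 'a': {3} → {0, 2}.
Read 'a': {0, 2} → {3, 4}.
Read 'b': {3, 4} → {3}.
Read 'b': {3} → {3}.
Read 'a': {3} → {0, 2}.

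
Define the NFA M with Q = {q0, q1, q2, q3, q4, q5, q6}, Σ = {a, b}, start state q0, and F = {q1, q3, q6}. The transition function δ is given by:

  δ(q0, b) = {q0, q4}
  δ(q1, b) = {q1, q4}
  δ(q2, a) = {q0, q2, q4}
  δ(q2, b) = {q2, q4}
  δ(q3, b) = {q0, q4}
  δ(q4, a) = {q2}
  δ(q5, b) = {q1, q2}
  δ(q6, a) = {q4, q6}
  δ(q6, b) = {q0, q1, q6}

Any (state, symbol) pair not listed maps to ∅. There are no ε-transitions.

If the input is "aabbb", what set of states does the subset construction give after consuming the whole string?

∅

Start in {q0}.
Read 'a': q0→∅; now ∅.
The set is empty and remains empty for the remaining 4 symbols.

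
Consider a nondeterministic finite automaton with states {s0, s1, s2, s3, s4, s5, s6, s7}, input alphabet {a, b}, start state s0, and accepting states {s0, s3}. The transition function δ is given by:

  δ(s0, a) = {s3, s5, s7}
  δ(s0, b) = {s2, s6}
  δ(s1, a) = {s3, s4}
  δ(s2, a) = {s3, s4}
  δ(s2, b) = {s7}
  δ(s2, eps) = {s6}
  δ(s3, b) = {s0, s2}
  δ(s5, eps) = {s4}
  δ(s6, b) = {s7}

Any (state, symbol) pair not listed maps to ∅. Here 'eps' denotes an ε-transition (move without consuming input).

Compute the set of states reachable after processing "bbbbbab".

Start in {s0}.
Read 'b': s0→{s2, s6}; now {s2, s6}.
Read 'b': s2→{s7}, s6→{s7}; now {s7}.
Read 'b': s7→∅; now ∅.
The set is empty and remains empty for the remaining 4 symbols.

∅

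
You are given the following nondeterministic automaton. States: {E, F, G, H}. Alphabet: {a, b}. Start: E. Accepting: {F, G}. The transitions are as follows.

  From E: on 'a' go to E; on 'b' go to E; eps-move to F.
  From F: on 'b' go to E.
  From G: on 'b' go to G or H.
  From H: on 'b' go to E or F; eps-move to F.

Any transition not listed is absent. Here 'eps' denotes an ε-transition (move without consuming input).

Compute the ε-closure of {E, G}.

Begin with {E, G}.
ε-move E → F; add F.

{E, F, G}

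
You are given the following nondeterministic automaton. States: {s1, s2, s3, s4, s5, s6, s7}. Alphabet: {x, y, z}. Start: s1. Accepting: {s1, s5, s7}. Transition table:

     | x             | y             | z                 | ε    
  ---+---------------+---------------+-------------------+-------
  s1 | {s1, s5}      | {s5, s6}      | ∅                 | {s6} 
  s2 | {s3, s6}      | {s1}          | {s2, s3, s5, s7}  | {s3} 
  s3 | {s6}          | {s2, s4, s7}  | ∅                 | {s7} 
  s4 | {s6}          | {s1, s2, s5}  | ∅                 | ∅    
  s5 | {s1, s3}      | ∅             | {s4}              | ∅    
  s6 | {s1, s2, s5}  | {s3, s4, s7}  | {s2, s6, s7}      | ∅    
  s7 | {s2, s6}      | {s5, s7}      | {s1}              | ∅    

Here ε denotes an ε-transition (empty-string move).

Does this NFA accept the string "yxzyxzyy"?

Start: ε-closure({s1}) = {s1, s6}.
Read 'y': s1→{s5, s6}, s6→{s3, s4, s7}; now {s3, s4, s5, s6, s7}.
Read 'x': s3→{s6}, s4→{s6}, s5→{s1, s3}, s6→{s1, s2, s5}, s7→{s2, s6}; union {s1, s2, s3, s5, s6}; ε-closure = {s1, s2, s3, s5, s6, s7}.
Read 'z': s1→∅, s2→{s2, s3, s5, s7}, s3→∅, s5→{s4}, s6→{s2, s6, s7}, s7→{s1}; now {s1, s2, s3, s4, s5, s6, s7}.
Read 'y': s1→{s5, s6}, s2→{s1}, s3→{s2, s4, s7}, s4→{s1, s2, s5}, s5→∅, s6→{s3, s4, s7}, s7→{s5, s7}; now {s1, s2, s3, s4, s5, s6, s7}.
Read 'x': s1→{s1, s5}, s2→{s3, s6}, s3→{s6}, s4→{s6}, s5→{s1, s3}, s6→{s1, s2, s5}, s7→{s2, s6}; union {s1, s2, s3, s5, s6}; ε-closure = {s1, s2, s3, s5, s6, s7}.
Read 'z': s1→∅, s2→{s2, s3, s5, s7}, s3→∅, s5→{s4}, s6→{s2, s6, s7}, s7→{s1}; now {s1, s2, s3, s4, s5, s6, s7}.
Read 'y': s1→{s5, s6}, s2→{s1}, s3→{s2, s4, s7}, s4→{s1, s2, s5}, s5→∅, s6→{s3, s4, s7}, s7→{s5, s7}; now {s1, s2, s3, s4, s5, s6, s7}.
Read 'y': s1→{s5, s6}, s2→{s1}, s3→{s2, s4, s7}, s4→{s1, s2, s5}, s5→∅, s6→{s3, s4, s7}, s7→{s5, s7}; now {s1, s2, s3, s4, s5, s6, s7}.
The final set {s1, s2, s3, s4, s5, s6, s7} contains the accepting states s1, s5, s7.

Yes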